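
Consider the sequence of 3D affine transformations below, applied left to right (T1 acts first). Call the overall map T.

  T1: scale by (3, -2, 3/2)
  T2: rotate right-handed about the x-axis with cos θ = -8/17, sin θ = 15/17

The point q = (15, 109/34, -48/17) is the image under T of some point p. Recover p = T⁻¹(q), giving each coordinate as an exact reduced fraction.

p = (5, 2, -1)

T1 = [3 0 0 0; 0 -2 0 0; 0 0 3/2 0; 0 0 0 1]
T2·T1 = [3 0 0 0; 0 16/17 -45/34 0; 0 -30/17 -12/17 0; 0 0 0 1]
det M = -9; M⁻¹ = [1/3 0 0 0; 0 4/17 -15/34 0; 0 -10/17 -16/51 0; 0 0 0 1]
M⁻¹ · (15, 109/34, -48/17)ᵀ = (5, 2, -1)ᵀ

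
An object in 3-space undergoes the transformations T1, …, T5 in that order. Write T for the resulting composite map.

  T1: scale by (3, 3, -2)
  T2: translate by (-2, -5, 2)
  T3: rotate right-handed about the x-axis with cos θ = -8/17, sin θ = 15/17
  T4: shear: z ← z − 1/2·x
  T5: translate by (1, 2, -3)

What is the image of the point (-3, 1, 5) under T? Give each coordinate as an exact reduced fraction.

T1 scale by (3, 3, -2): (-3, 1, 5) → (-9, 3, -10)
T2 translate by (-2, -5, 2): (-9, 3, -10) → (-11, -2, -8)
T3 rotate right-handed about the x-axis with cos θ = -8/17, sin θ = 15/17: (-11, -2, -8) → (-11, 8, 2)
T4 shear: z ← z − 1/2·x: (-11, 8, 2) → (-11, 8, 15/2)
T5 translate by (1, 2, -3): (-11, 8, 15/2) → (-10, 10, 9/2)

T(p) = (-10, 10, 9/2)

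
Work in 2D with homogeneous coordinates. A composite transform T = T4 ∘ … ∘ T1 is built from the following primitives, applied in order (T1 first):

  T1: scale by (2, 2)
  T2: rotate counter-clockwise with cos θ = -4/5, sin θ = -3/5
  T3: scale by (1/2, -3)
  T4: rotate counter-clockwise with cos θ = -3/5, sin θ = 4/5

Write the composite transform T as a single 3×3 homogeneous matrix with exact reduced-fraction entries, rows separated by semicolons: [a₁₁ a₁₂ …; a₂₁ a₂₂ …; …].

T1 = [2 0 0; 0 2 0; 0 0 1]
T2·T1 = [-8/5 6/5 0; -6/5 -8/5 0; 0 0 1]
T3·…·T1 = [-4/5 3/5 0; 18/5 24/5 0; 0 0 1]
T4·…·T1 = [-12/5 -21/5 0; -14/5 -12/5 0; 0 0 1]

T = [-12/5 -21/5 0; -14/5 -12/5 0; 0 0 1]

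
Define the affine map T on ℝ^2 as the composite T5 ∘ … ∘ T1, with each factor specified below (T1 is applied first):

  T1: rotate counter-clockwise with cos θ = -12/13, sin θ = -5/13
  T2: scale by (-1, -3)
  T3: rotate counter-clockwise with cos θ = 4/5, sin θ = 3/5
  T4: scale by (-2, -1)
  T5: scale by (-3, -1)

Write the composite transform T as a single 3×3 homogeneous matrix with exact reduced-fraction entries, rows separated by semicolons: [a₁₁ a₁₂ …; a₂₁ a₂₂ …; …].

T1 = [-12/13 5/13 0; -5/13 -12/13 0; 0 0 1]
T2·T1 = [12/13 -5/13 0; 15/13 36/13 0; 0 0 1]
T3·…·T1 = [3/65 -128/65 0; 96/65 129/65 0; 0 0 1]
T4·…·T1 = [-6/65 256/65 0; -96/65 -129/65 0; 0 0 1]
T5·…·T1 = [18/65 -768/65 0; 96/65 129/65 0; 0 0 1]

T = [18/65 -768/65 0; 96/65 129/65 0; 0 0 1]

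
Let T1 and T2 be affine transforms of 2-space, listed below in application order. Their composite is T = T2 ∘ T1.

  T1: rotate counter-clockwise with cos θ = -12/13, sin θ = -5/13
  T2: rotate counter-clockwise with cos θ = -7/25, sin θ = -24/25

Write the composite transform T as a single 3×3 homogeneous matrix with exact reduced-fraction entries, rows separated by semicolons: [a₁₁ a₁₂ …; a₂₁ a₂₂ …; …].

T1 = [-12/13 5/13 0; -5/13 -12/13 0; 0 0 1]
T2·T1 = [-36/325 -323/325 0; 323/325 -36/325 0; 0 0 1]

T = [-36/325 -323/325 0; 323/325 -36/325 0; 0 0 1]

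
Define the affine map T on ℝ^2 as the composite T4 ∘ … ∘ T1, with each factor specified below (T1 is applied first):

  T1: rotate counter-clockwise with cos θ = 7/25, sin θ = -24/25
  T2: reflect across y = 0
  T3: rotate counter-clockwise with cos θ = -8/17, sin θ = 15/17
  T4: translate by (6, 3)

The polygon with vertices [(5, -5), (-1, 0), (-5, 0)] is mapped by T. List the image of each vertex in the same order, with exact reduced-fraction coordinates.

image vertices: (181/85, -248/85), (2966/425, 1362/425), (926/85, 342/85)

T1 rotate counter-clockwise with cos θ = 7/25, sin θ = -24/25: (5, -5) → (-17/5, -31/5); (-1, 0) → (-7/25, 24/25); (-5, 0) → (-7/5, 24/5)
T2 reflect across y = 0: (-17/5, -31/5) → (-17/5, 31/5); (-7/25, 24/25) → (-7/25, -24/25); (-7/5, 24/5) → (-7/5, -24/5)
T3 rotate counter-clockwise with cos θ = -8/17, sin θ = 15/17: (-17/5, 31/5) → (-329/85, -503/85); (-7/25, -24/25) → (416/425, 87/425); (-7/5, -24/5) → (416/85, 87/85)
T4 translate by (6, 3): (-329/85, -503/85) → (181/85, -248/85); (416/425, 87/425) → (2966/425, 1362/425); (416/85, 87/85) → (926/85, 342/85)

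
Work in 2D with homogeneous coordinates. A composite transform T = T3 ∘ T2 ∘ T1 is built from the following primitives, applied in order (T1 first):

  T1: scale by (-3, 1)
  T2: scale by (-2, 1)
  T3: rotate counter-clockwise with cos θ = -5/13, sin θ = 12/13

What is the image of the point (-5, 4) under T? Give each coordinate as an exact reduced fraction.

T1 scale by (-3, 1): (-5, 4) → (15, 4)
T2 scale by (-2, 1): (15, 4) → (-30, 4)
T3 rotate counter-clockwise with cos θ = -5/13, sin θ = 12/13: (-30, 4) → (102/13, -380/13)

T(p) = (102/13, -380/13)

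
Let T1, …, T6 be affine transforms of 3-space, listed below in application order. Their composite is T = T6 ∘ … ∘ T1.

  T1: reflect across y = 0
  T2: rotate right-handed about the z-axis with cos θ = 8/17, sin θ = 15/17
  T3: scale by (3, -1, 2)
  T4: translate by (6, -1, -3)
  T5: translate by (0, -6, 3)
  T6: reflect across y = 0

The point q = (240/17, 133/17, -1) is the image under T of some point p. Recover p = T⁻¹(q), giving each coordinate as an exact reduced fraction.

T1 = [1 0 0 0; 0 -1 0 0; 0 0 1 0; 0 0 0 1]
T2·T1 = [8/17 15/17 0 0; 15/17 -8/17 0 0; 0 0 1 0; 0 0 0 1]
T3·…·T1 = [24/17 45/17 0 0; -15/17 8/17 0 0; 0 0 2 0; 0 0 0 1]
T4·…·T1 = [24/17 45/17 0 6; -15/17 8/17 0 -1; 0 0 2 -3; 0 0 0 1]
T5·…·T1 = [24/17 45/17 0 6; -15/17 8/17 0 -7; 0 0 2 0; 0 0 0 1]
T6·…·T1 = [24/17 45/17 0 6; 15/17 -8/17 0 7; 0 0 2 0; 0 0 0 1]
det M = -6; M⁻¹ = [8/51 15/17 0 -121/17; 5/17 -8/17 0 26/17; 0 0 1/2 0; 0 0 0 1]
M⁻¹ · (240/17, 133/17, -1)ᵀ = (2, 2, -1/2)ᵀ

p = (2, 2, -1/2)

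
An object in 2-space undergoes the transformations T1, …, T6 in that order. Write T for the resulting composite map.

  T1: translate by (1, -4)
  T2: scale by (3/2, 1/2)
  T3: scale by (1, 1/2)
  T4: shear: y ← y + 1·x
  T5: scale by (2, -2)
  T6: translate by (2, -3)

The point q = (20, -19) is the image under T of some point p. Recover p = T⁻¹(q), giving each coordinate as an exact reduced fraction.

T1 = [1 0 1; 0 1 -4; 0 0 1]
T2·T1 = [3/2 0 3/2; 0 1/2 -2; 0 0 1]
T3·…·T1 = [3/2 0 3/2; 0 1/4 -1; 0 0 1]
T4·…·T1 = [3/2 0 3/2; 3/2 1/4 1/2; 0 0 1]
T5·…·T1 = [3 0 3; -3 -1/2 -1; 0 0 1]
T6·…·T1 = [3 0 5; -3 -1/2 -4; 0 0 1]
det M = -3/2; M⁻¹ = [1/3 0 -5/3; -2 -2 2; 0 0 1]
M⁻¹ · (20, -19)ᵀ = (5, 0)ᵀ

p = (5, 0)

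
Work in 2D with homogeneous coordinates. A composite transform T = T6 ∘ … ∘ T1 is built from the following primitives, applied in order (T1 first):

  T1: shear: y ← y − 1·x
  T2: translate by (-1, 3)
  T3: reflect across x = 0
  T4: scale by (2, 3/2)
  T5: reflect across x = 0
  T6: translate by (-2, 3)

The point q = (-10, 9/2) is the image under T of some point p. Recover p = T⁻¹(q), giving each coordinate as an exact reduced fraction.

T1 = [1 0 0; -1 1 0; 0 0 1]
T2·T1 = [1 0 -1; -1 1 3; 0 0 1]
T3·…·T1 = [-1 0 1; -1 1 3; 0 0 1]
T4·…·T1 = [-2 0 2; -3/2 3/2 9/2; 0 0 1]
T5·…·T1 = [2 0 -2; -3/2 3/2 9/2; 0 0 1]
T6·…·T1 = [2 0 -4; -3/2 3/2 15/2; 0 0 1]
det M = 3; M⁻¹ = [1/2 0 2; 1/2 2/3 -3; 0 0 1]
M⁻¹ · (-10, 9/2)ᵀ = (-3, -5)ᵀ

p = (-3, -5)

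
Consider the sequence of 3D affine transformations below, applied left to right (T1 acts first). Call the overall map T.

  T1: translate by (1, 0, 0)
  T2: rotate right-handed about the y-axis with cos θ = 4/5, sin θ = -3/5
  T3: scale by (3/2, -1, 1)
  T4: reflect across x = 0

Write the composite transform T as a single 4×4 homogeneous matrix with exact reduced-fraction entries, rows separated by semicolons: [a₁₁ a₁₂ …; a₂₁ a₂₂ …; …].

T = [-6/5 0 9/10 -6/5; 0 -1 0 0; 3/5 0 4/5 3/5; 0 0 0 1]

T1 = [1 0 0 1; 0 1 0 0; 0 0 1 0; 0 0 0 1]
T2·T1 = [4/5 0 -3/5 4/5; 0 1 0 0; 3/5 0 4/5 3/5; 0 0 0 1]
T3·…·T1 = [6/5 0 -9/10 6/5; 0 -1 0 0; 3/5 0 4/5 3/5; 0 0 0 1]
T4·…·T1 = [-6/5 0 9/10 -6/5; 0 -1 0 0; 3/5 0 4/5 3/5; 0 0 0 1]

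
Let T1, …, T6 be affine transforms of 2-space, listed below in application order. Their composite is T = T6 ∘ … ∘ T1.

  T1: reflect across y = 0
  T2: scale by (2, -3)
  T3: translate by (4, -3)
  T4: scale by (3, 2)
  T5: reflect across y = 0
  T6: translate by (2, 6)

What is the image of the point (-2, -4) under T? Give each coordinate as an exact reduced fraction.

T(p) = (2, 36)

T1 reflect across y = 0: (-2, -4) → (-2, 4)
T2 scale by (2, -3): (-2, 4) → (-4, -12)
T3 translate by (4, -3): (-4, -12) → (0, -15)
T4 scale by (3, 2): (0, -15) → (0, -30)
T5 reflect across y = 0: (0, -30) → (0, 30)
T6 translate by (2, 6): (0, 30) → (2, 36)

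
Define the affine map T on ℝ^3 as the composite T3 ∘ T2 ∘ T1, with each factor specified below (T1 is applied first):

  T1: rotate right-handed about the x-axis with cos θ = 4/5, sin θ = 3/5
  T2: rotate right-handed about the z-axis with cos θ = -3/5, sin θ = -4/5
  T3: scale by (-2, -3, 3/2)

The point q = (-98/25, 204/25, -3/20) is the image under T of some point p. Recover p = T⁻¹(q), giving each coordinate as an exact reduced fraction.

T1 = [1 0 0 0; 0 4/5 -3/5 0; 0 3/5 4/5 0; 0 0 0 1]
T2·T1 = [-3/5 16/25 -12/25 0; -4/5 -12/25 9/25 0; 0 3/5 4/5 0; 0 0 0 1]
T3·…·T1 = [6/5 -32/25 24/25 0; 12/5 36/25 -27/25 0; 0 9/10 6/5 0; 0 0 0 1]
det M = 9; M⁻¹ = [3/10 4/15 0 0; -8/25 4/25 2/5 0; 6/25 -3/25 8/15 0; 0 0 0 1]
M⁻¹ · (-98/25, 204/25, -3/20)ᵀ = (1, 5/2, -2)ᵀ

p = (1, 5/2, -2)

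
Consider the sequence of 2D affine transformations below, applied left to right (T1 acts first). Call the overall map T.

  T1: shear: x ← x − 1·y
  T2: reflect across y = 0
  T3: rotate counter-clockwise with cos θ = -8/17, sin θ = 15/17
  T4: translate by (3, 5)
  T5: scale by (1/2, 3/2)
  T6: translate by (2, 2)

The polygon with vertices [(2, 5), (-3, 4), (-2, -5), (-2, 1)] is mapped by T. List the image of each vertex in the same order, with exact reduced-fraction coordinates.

image vertices: (109/17, 154/17), (235/34, 52/17), (10/17, 169/17), (79/17, 106/17)

T1 shear: x ← x − 1·y: (2, 5) → (-3, 5); (-3, 4) → (-7, 4); (-2, -5) → (3, -5); (-2, 1) → (-3, 1)
T2 reflect across y = 0: (-3, 5) → (-3, -5); (-7, 4) → (-7, -4); (3, -5) → (3, 5); (-3, 1) → (-3, -1)
T3 rotate counter-clockwise with cos θ = -8/17, sin θ = 15/17: (-3, -5) → (99/17, -5/17); (-7, -4) → (116/17, -73/17); (3, 5) → (-99/17, 5/17); (-3, -1) → (39/17, -37/17)
T4 translate by (3, 5): (99/17, -5/17) → (150/17, 80/17); (116/17, -73/17) → (167/17, 12/17); (-99/17, 5/17) → (-48/17, 90/17); (39/17, -37/17) → (90/17, 48/17)
T5 scale by (1/2, 3/2): (150/17, 80/17) → (75/17, 120/17); (167/17, 12/17) → (167/34, 18/17); (-48/17, 90/17) → (-24/17, 135/17); (90/17, 48/17) → (45/17, 72/17)
T6 translate by (2, 2): (75/17, 120/17) → (109/17, 154/17); (167/34, 18/17) → (235/34, 52/17); (-24/17, 135/17) → (10/17, 169/17); (45/17, 72/17) → (79/17, 106/17)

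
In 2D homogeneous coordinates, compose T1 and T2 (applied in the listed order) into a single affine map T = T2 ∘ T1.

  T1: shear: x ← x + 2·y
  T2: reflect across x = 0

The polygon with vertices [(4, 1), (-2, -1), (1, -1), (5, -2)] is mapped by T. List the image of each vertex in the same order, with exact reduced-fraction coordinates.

image vertices: (-6, 1), (4, -1), (1, -1), (-1, -2)

T1 shear: x ← x + 2·y: (4, 1) → (6, 1); (-2, -1) → (-4, -1); (1, -1) → (-1, -1); (5, -2) → (1, -2)
T2 reflect across x = 0: (6, 1) → (-6, 1); (-4, -1) → (4, -1); (-1, -1) → (1, -1); (1, -2) → (-1, -2)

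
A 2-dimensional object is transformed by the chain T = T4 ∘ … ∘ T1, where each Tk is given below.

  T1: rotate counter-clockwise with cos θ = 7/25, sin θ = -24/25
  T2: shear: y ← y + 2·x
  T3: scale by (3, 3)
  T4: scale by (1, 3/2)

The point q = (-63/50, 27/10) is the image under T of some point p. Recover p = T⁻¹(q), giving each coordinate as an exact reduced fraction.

T1 = [7/25 24/25 0; -24/25 7/25 0; 0 0 1]
T2·T1 = [7/25 24/25 0; -2/5 11/5 0; 0 0 1]
T3·…·T1 = [21/25 72/25 0; -6/5 33/5 0; 0 0 1]
T4·…·T1 = [21/25 72/25 0; -9/5 99/10 0; 0 0 1]
det M = 27/2; M⁻¹ = [11/15 -16/75 0; 2/15 14/225 0; 0 0 1]
M⁻¹ · (-63/50, 27/10)ᵀ = (-3/2, 0)ᵀ

p = (-3/2, 0)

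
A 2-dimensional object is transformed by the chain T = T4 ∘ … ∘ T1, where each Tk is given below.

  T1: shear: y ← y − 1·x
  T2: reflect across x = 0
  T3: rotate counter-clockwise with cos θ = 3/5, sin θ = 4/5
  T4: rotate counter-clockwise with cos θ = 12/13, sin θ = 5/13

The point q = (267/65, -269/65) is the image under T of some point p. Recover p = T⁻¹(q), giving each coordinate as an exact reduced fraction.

p = (3, -2)

T1 = [1 0 0; -1 1 0; 0 0 1]
T2·T1 = [-1 0 0; -1 1 0; 0 0 1]
T3·…·T1 = [1/5 -4/5 0; -7/5 3/5 0; 0 0 1]
T4·…·T1 = [47/65 -63/65 0; -79/65 16/65 0; 0 0 1]
det M = -1; M⁻¹ = [-16/65 -63/65 0; -79/65 -47/65 0; 0 0 1]
M⁻¹ · (267/65, -269/65)ᵀ = (3, -2)ᵀ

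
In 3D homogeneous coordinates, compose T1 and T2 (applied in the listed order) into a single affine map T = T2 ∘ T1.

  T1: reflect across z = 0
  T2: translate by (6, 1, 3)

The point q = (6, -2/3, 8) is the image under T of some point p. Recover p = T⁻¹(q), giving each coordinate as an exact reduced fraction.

p = (0, -5/3, -5)

T1 = [1 0 0 0; 0 1 0 0; 0 0 -1 0; 0 0 0 1]
T2·T1 = [1 0 0 6; 0 1 0 1; 0 0 -1 3; 0 0 0 1]
det M = -1; M⁻¹ = [1 0 0 -6; 0 1 0 -1; 0 0 -1 3; 0 0 0 1]
M⁻¹ · (6, -2/3, 8)ᵀ = (0, -5/3, -5)ᵀ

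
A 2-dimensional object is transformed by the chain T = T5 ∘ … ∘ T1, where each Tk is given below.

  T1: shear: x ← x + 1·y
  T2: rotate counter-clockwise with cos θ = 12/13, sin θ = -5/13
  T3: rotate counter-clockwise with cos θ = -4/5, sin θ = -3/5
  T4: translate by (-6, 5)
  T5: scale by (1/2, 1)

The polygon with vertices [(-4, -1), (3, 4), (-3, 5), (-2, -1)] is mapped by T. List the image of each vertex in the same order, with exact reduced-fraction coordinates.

image vertices: (-7/10, 36/5), (-59/10, -3/5), (-218/65, -22/65), (-217/130, 436/65)

T1 shear: x ← x + 1·y: (-4, -1) → (-5, -1); (3, 4) → (7, 4); (-3, 5) → (2, 5); (-2, -1) → (-3, -1)
T2 rotate counter-clockwise with cos θ = 12/13, sin θ = -5/13: (-5, -1) → (-5, 1); (7, 4) → (8, 1); (2, 5) → (49/13, 50/13); (-3, -1) → (-41/13, 3/13)
T3 rotate counter-clockwise with cos θ = -4/5, sin θ = -3/5: (-5, 1) → (23/5, 11/5); (8, 1) → (-29/5, -28/5); (49/13, 50/13) → (-46/65, -347/65); (-41/13, 3/13) → (173/65, 111/65)
T4 translate by (-6, 5): (23/5, 11/5) → (-7/5, 36/5); (-29/5, -28/5) → (-59/5, -3/5); (-46/65, -347/65) → (-436/65, -22/65); (173/65, 111/65) → (-217/65, 436/65)
T5 scale by (1/2, 1): (-7/5, 36/5) → (-7/10, 36/5); (-59/5, -3/5) → (-59/10, -3/5); (-436/65, -22/65) → (-218/65, -22/65); (-217/65, 436/65) → (-217/130, 436/65)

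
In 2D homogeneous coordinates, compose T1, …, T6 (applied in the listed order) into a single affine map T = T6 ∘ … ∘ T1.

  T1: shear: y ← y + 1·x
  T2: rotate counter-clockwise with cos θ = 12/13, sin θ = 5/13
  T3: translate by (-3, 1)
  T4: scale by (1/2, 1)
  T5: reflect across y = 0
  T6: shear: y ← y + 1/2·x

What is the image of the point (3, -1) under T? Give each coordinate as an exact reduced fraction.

T1 shear: y ← y + 1·x: (3, -1) → (3, 2)
T2 rotate counter-clockwise with cos θ = 12/13, sin θ = 5/13: (3, 2) → (2, 3)
T3 translate by (-3, 1): (2, 3) → (-1, 4)
T4 scale by (1/2, 1): (-1, 4) → (-1/2, 4)
T5 reflect across y = 0: (-1/2, 4) → (-1/2, -4)
T6 shear: y ← y + 1/2·x: (-1/2, -4) → (-1/2, -17/4)

T(p) = (-1/2, -17/4)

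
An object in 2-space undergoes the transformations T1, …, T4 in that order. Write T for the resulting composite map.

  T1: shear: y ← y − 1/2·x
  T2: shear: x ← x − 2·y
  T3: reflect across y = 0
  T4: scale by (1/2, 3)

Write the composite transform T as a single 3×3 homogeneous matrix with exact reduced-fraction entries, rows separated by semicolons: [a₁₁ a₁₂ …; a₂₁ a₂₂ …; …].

T = [1 -1 0; 3/2 -3 0; 0 0 1]

T1 = [1 0 0; -1/2 1 0; 0 0 1]
T2·T1 = [2 -2 0; -1/2 1 0; 0 0 1]
T3·…·T1 = [2 -2 0; 1/2 -1 0; 0 0 1]
T4·…·T1 = [1 -1 0; 3/2 -3 0; 0 0 1]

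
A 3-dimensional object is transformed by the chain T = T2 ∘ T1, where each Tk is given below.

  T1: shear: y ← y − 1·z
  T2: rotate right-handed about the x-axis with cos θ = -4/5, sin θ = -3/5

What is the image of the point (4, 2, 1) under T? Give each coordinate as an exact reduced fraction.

T(p) = (4, -1/5, -7/5)

T1 shear: y ← y − 1·z: (4, 2, 1) → (4, 1, 1)
T2 rotate right-handed about the x-axis with cos θ = -4/5, sin θ = -3/5: (4, 1, 1) → (4, -1/5, -7/5)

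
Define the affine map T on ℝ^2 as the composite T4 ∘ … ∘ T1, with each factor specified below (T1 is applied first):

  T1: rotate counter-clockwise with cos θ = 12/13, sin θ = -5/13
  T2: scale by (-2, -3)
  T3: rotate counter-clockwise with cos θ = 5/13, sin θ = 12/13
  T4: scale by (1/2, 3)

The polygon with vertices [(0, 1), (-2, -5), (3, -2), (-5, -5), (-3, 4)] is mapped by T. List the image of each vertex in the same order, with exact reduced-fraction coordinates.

T1 rotate counter-clockwise with cos θ = 12/13, sin θ = -5/13: (0, 1) → (5/13, 12/13); (-2, -5) → (-49/13, -50/13); (3, -2) → (2, -3); (-5, -5) → (-85/13, -35/13); (-3, 4) → (-16/13, 63/13)
T2 scale by (-2, -3): (5/13, 12/13) → (-10/13, -36/13); (-49/13, -50/13) → (98/13, 150/13); (2, -3) → (-4, 9); (-85/13, -35/13) → (170/13, 105/13); (-16/13, 63/13) → (32/13, -189/13)
T3 rotate counter-clockwise with cos θ = 5/13, sin θ = 12/13: (-10/13, -36/13) → (382/169, -300/169); (98/13, 150/13) → (-1310/169, 1926/169); (-4, 9) → (-128/13, -3/13); (170/13, 105/13) → (-410/169, 2565/169); (32/13, -189/13) → (2428/169, -561/169)
T4 scale by (1/2, 3): (382/169, -300/169) → (191/169, -900/169); (-1310/169, 1926/169) → (-655/169, 5778/169); (-128/13, -3/13) → (-64/13, -9/13); (-410/169, 2565/169) → (-205/169, 7695/169); (2428/169, -561/169) → (1214/169, -1683/169)

image vertices: (191/169, -900/169), (-655/169, 5778/169), (-64/13, -9/13), (-205/169, 7695/169), (1214/169, -1683/169)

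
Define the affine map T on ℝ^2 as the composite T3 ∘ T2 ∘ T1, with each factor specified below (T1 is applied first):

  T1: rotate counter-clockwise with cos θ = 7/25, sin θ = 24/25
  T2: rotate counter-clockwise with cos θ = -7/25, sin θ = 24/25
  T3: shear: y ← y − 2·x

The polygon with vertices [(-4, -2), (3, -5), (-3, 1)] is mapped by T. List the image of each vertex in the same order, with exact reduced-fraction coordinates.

image vertices: (4, -6), (-3, 11), (3, -7)

T1 rotate counter-clockwise with cos θ = 7/25, sin θ = 24/25: (-4, -2) → (4/5, -22/5); (3, -5) → (141/25, 37/25); (-3, 1) → (-9/5, -13/5)
T2 rotate counter-clockwise with cos θ = -7/25, sin θ = 24/25: (4/5, -22/5) → (4, 2); (141/25, 37/25) → (-3, 5); (-9/5, -13/5) → (3, -1)
T3 shear: y ← y − 2·x: (4, 2) → (4, -6); (-3, 5) → (-3, 11); (3, -1) → (3, -7)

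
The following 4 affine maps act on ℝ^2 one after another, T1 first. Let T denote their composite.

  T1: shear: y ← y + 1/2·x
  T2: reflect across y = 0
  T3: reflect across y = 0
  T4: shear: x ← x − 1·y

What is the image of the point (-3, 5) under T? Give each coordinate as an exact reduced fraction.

T(p) = (-13/2, 7/2)

T1 shear: y ← y + 1/2·x: (-3, 5) → (-3, 7/2)
T2 reflect across y = 0: (-3, 7/2) → (-3, -7/2)
T3 reflect across y = 0: (-3, -7/2) → (-3, 7/2)
T4 shear: x ← x − 1·y: (-3, 7/2) → (-13/2, 7/2)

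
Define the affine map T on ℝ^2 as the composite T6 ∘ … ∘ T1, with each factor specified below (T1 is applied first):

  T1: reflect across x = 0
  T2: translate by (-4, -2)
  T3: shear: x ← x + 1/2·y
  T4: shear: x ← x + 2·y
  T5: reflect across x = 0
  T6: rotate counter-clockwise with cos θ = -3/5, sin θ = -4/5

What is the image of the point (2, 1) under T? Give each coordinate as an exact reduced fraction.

T(p) = (-59/10, -31/5)

T1 reflect across x = 0: (2, 1) → (-2, 1)
T2 translate by (-4, -2): (-2, 1) → (-6, -1)
T3 shear: x ← x + 1/2·y: (-6, -1) → (-13/2, -1)
T4 shear: x ← x + 2·y: (-13/2, -1) → (-17/2, -1)
T5 reflect across x = 0: (-17/2, -1) → (17/2, -1)
T6 rotate counter-clockwise with cos θ = -3/5, sin θ = -4/5: (17/2, -1) → (-59/10, -31/5)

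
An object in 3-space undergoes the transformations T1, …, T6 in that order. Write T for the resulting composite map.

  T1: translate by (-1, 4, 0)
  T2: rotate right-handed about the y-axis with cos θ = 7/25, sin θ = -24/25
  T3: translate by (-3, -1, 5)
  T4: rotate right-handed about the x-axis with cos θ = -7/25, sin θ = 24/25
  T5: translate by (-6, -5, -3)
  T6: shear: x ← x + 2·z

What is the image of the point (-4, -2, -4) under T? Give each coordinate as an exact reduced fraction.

T(p) = (-6328/625, -2748/625, -1114/625)

T1 translate by (-1, 4, 0): (-4, -2, -4) → (-5, 2, -4)
T2 rotate right-handed about the y-axis with cos θ = 7/25, sin θ = -24/25: (-5, 2, -4) → (61/25, 2, -148/25)
T3 translate by (-3, -1, 5): (61/25, 2, -148/25) → (-14/25, 1, -23/25)
T4 rotate right-handed about the x-axis with cos θ = -7/25, sin θ = 24/25: (-14/25, 1, -23/25) → (-14/25, 377/625, 761/625)
T5 translate by (-6, -5, -3): (-14/25, 377/625, 761/625) → (-164/25, -2748/625, -1114/625)
T6 shear: x ← x + 2·z: (-164/25, -2748/625, -1114/625) → (-6328/625, -2748/625, -1114/625)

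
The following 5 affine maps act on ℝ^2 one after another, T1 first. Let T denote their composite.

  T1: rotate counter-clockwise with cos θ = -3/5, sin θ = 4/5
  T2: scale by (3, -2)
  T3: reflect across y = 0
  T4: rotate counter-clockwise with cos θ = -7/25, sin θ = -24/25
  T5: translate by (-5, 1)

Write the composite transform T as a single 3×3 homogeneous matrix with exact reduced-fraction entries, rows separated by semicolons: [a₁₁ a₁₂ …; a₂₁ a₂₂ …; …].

T1 = [-3/5 -4/5 0; 4/5 -3/5 0; 0 0 1]
T2·T1 = [-9/5 -12/5 0; -8/5 6/5 0; 0 0 1]
T3·…·T1 = [-9/5 -12/5 0; 8/5 -6/5 0; 0 0 1]
T4·…·T1 = [51/25 -12/25 0; 32/25 66/25 0; 0 0 1]
T5·…·T1 = [51/25 -12/25 -5; 32/25 66/25 1; 0 0 1]

T = [51/25 -12/25 -5; 32/25 66/25 1; 0 0 1]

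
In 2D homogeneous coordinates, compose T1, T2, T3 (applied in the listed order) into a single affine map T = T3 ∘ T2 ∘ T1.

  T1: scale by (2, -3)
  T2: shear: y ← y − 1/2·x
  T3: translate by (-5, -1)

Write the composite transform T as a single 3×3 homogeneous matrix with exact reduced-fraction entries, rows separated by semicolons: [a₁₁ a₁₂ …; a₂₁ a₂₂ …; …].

T1 = [2 0 0; 0 -3 0; 0 0 1]
T2·T1 = [2 0 0; -1 -3 0; 0 0 1]
T3·…·T1 = [2 0 -5; -1 -3 -1; 0 0 1]

T = [2 0 -5; -1 -3 -1; 0 0 1]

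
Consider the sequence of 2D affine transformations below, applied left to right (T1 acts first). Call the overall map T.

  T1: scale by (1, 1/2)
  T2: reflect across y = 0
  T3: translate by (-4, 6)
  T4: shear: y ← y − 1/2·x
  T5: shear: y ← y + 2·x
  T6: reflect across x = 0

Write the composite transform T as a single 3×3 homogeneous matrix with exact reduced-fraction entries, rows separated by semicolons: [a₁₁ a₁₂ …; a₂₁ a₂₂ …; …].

T1 = [1 0 0; 0 1/2 0; 0 0 1]
T2·T1 = [1 0 0; 0 -1/2 0; 0 0 1]
T3·…·T1 = [1 0 -4; 0 -1/2 6; 0 0 1]
T4·…·T1 = [1 0 -4; -1/2 -1/2 8; 0 0 1]
T5·…·T1 = [1 0 -4; 3/2 -1/2 0; 0 0 1]
T6·…·T1 = [-1 0 4; 3/2 -1/2 0; 0 0 1]

T = [-1 0 4; 3/2 -1/2 0; 0 0 1]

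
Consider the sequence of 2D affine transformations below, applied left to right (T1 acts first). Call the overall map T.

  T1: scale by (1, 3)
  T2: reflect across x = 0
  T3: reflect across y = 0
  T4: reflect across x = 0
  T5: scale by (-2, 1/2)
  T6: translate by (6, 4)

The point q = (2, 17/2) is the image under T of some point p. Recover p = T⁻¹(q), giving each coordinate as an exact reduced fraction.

T1 = [1 0 0; 0 3 0; 0 0 1]
T2·T1 = [-1 0 0; 0 3 0; 0 0 1]
T3·…·T1 = [-1 0 0; 0 -3 0; 0 0 1]
T4·…·T1 = [1 0 0; 0 -3 0; 0 0 1]
T5·…·T1 = [-2 0 0; 0 -3/2 0; 0 0 1]
T6·…·T1 = [-2 0 6; 0 -3/2 4; 0 0 1]
det M = 3; M⁻¹ = [-1/2 0 3; 0 -2/3 8/3; 0 0 1]
M⁻¹ · (2, 17/2)ᵀ = (2, -3)ᵀ

p = (2, -3)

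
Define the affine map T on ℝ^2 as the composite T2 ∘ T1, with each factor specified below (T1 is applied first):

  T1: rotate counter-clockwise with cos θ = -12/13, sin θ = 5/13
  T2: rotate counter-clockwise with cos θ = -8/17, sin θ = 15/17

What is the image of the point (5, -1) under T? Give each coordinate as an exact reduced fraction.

T1 rotate counter-clockwise with cos θ = -12/13, sin θ = 5/13: (5, -1) → (-55/13, 37/13)
T2 rotate counter-clockwise with cos θ = -8/17, sin θ = 15/17: (-55/13, 37/13) → (-115/221, -1121/221)

T(p) = (-115/221, -1121/221)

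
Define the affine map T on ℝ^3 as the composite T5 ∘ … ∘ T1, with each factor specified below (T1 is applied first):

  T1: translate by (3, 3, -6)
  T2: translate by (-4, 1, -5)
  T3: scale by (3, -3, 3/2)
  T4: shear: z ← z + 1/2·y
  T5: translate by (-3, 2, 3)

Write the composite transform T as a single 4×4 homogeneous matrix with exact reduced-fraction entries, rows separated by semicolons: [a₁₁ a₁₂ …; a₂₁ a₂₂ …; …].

T1 = [1 0 0 3; 0 1 0 3; 0 0 1 -6; 0 0 0 1]
T2·T1 = [1 0 0 -1; 0 1 0 4; 0 0 1 -11; 0 0 0 1]
T3·…·T1 = [3 0 0 -3; 0 -3 0 -12; 0 0 3/2 -33/2; 0 0 0 1]
T4·…·T1 = [3 0 0 -3; 0 -3 0 -12; 0 -3/2 3/2 -45/2; 0 0 0 1]
T5·…·T1 = [3 0 0 -6; 0 -3 0 -10; 0 -3/2 3/2 -39/2; 0 0 0 1]

T = [3 0 0 -6; 0 -3 0 -10; 0 -3/2 3/2 -39/2; 0 0 0 1]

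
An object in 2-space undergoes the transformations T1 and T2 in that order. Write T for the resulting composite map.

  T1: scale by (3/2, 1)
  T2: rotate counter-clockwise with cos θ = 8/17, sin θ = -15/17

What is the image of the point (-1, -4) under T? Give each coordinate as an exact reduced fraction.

T(p) = (-72/17, -19/34)

T1 scale by (3/2, 1): (-1, -4) → (-3/2, -4)
T2 rotate counter-clockwise with cos θ = 8/17, sin θ = -15/17: (-3/2, -4) → (-72/17, -19/34)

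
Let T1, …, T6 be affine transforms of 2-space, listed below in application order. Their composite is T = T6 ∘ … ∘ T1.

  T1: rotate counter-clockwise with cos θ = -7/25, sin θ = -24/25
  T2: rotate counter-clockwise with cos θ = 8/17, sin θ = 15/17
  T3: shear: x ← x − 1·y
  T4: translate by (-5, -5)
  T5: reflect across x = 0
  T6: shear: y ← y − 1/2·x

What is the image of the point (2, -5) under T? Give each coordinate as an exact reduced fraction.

T1 rotate counter-clockwise with cos θ = -7/25, sin θ = -24/25: (2, -5) → (-134/25, -13/25)
T2 rotate counter-clockwise with cos θ = 8/17, sin θ = 15/17: (-134/25, -13/25) → (-877/425, -2114/425)
T3 shear: x ← x − 1·y: (-877/425, -2114/425) → (1237/425, -2114/425)
T4 translate by (-5, -5): (1237/425, -2114/425) → (-888/425, -4239/425)
T5 reflect across x = 0: (-888/425, -4239/425) → (888/425, -4239/425)
T6 shear: y ← y − 1/2·x: (888/425, -4239/425) → (888/425, -4683/425)

T(p) = (888/425, -4683/425)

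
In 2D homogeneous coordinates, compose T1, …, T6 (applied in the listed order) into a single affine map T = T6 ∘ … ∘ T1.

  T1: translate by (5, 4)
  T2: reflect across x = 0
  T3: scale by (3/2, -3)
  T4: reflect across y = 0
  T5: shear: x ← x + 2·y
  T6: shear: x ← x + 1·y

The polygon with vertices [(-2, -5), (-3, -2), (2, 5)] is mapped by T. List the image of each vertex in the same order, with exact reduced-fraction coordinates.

image vertices: (-27/2, -3), (15, 6), (141/2, 27)

T1 translate by (5, 4): (-2, -5) → (3, -1); (-3, -2) → (2, 2); (2, 5) → (7, 9)
T2 reflect across x = 0: (3, -1) → (-3, -1); (2, 2) → (-2, 2); (7, 9) → (-7, 9)
T3 scale by (3/2, -3): (-3, -1) → (-9/2, 3); (-2, 2) → (-3, -6); (-7, 9) → (-21/2, -27)
T4 reflect across y = 0: (-9/2, 3) → (-9/2, -3); (-3, -6) → (-3, 6); (-21/2, -27) → (-21/2, 27)
T5 shear: x ← x + 2·y: (-9/2, -3) → (-21/2, -3); (-3, 6) → (9, 6); (-21/2, 27) → (87/2, 27)
T6 shear: x ← x + 1·y: (-21/2, -3) → (-27/2, -3); (9, 6) → (15, 6); (87/2, 27) → (141/2, 27)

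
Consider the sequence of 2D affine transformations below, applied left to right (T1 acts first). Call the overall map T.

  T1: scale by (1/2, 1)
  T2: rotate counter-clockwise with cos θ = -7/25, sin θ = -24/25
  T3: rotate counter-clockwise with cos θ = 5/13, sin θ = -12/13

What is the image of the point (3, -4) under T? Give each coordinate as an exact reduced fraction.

T1 scale by (1/2, 1): (3, -4) → (3/2, -4)
T2 rotate counter-clockwise with cos θ = -7/25, sin θ = -24/25: (3/2, -4) → (-213/50, -8/25)
T3 rotate counter-clockwise with cos θ = 5/13, sin θ = -12/13: (-213/50, -8/25) → (-1257/650, 1238/325)

T(p) = (-1257/650, 1238/325)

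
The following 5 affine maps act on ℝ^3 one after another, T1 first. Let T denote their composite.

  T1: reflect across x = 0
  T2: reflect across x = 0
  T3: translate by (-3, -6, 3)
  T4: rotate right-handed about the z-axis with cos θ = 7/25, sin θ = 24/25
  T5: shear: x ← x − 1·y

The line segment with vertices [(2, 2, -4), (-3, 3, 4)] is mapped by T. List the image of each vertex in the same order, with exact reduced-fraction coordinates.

image vertices: (141/25, -52/25, -1), (39/5, -33/5, 7)

T1 reflect across x = 0: (2, 2, -4) → (-2, 2, -4); (-3, 3, 4) → (3, 3, 4)
T2 reflect across x = 0: (-2, 2, -4) → (2, 2, -4); (3, 3, 4) → (-3, 3, 4)
T3 translate by (-3, -6, 3): (2, 2, -4) → (-1, -4, -1); (-3, 3, 4) → (-6, -3, 7)
T4 rotate right-handed about the z-axis with cos θ = 7/25, sin θ = 24/25: (-1, -4, -1) → (89/25, -52/25, -1); (-6, -3, 7) → (6/5, -33/5, 7)
T5 shear: x ← x − 1·y: (89/25, -52/25, -1) → (141/25, -52/25, -1); (6/5, -33/5, 7) → (39/5, -33/5, 7)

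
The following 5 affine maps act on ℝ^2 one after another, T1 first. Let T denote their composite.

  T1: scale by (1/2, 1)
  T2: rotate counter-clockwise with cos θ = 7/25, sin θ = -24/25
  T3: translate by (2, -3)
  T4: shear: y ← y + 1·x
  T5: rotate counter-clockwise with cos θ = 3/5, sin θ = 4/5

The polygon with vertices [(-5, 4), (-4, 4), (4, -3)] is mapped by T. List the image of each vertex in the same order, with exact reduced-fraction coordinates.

T1 scale by (1/2, 1): (-5, 4) → (-5/2, 4); (-4, 4) → (-2, 4); (4, -3) → (2, -3)
T2 rotate counter-clockwise with cos θ = 7/25, sin θ = -24/25: (-5/2, 4) → (157/50, 88/25); (-2, 4) → (82/25, 76/25); (2, -3) → (-58/25, -69/25)
T3 translate by (2, -3): (157/50, 88/25) → (257/50, 13/25); (82/25, 76/25) → (132/25, 1/25); (-58/25, -69/25) → (-8/25, -144/25)
T4 shear: y ← y + 1·x: (257/50, 13/25) → (257/50, 283/50); (132/25, 1/25) → (132/25, 133/25); (-8/25, -144/25) → (-8/25, -152/25)
T5 rotate counter-clockwise with cos θ = 3/5, sin θ = 4/5: (257/50, 283/50) → (-361/250, 1877/250); (132/25, 133/25) → (-136/125, 927/125); (-8/25, -152/25) → (584/125, -488/125)

image vertices: (-361/250, 1877/250), (-136/125, 927/125), (584/125, -488/125)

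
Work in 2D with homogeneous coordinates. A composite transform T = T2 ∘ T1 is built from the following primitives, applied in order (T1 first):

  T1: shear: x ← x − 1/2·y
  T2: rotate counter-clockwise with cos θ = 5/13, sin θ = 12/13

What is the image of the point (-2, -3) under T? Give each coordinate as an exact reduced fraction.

T1 shear: x ← x − 1/2·y: (-2, -3) → (-1/2, -3)
T2 rotate counter-clockwise with cos θ = 5/13, sin θ = 12/13: (-1/2, -3) → (67/26, -21/13)

T(p) = (67/26, -21/13)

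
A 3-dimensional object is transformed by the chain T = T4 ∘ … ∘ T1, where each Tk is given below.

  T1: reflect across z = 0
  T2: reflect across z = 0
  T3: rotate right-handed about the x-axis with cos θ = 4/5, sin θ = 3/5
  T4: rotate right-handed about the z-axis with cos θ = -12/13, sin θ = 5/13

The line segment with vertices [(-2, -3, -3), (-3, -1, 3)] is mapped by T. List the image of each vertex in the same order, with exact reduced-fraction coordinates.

image vertices: (27/13, -14/65, -21/5), (49/13, 81/65, 9/5)

T1 reflect across z = 0: (-2, -3, -3) → (-2, -3, 3); (-3, -1, 3) → (-3, -1, -3)
T2 reflect across z = 0: (-2, -3, 3) → (-2, -3, -3); (-3, -1, -3) → (-3, -1, 3)
T3 rotate right-handed about the x-axis with cos θ = 4/5, sin θ = 3/5: (-2, -3, -3) → (-2, -3/5, -21/5); (-3, -1, 3) → (-3, -13/5, 9/5)
T4 rotate right-handed about the z-axis with cos θ = -12/13, sin θ = 5/13: (-2, -3/5, -21/5) → (27/13, -14/65, -21/5); (-3, -13/5, 9/5) → (49/13, 81/65, 9/5)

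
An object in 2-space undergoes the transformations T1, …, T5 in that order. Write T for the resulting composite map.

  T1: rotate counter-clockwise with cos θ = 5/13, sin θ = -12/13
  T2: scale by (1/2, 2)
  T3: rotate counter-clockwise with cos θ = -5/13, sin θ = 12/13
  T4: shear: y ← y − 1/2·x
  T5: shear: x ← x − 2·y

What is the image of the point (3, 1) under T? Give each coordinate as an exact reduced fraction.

T1 rotate counter-clockwise with cos θ = 5/13, sin θ = -12/13: (3, 1) → (27/13, -31/13)
T2 scale by (1/2, 2): (27/13, -31/13) → (27/26, -62/13)
T3 rotate counter-clockwise with cos θ = -5/13, sin θ = 12/13: (27/26, -62/13) → (1353/338, 472/169)
T4 shear: y ← y − 1/2·x: (1353/338, 472/169) → (1353/338, 535/676)
T5 shear: x ← x − 2·y: (1353/338, 535/676) → (409/169, 535/676)

T(p) = (409/169, 535/676)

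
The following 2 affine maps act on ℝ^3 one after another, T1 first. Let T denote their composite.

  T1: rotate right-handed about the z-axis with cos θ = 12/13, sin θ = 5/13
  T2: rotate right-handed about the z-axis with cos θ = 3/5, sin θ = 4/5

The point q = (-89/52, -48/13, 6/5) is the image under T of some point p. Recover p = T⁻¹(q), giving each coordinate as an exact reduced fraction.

T1 = [12/13 -5/13 0 0; 5/13 12/13 0 0; 0 0 1 0; 0 0 0 1]
T2·T1 = [16/65 -63/65 0 0; 63/65 16/65 0 0; 0 0 1 0; 0 0 0 1]
det M = 1; M⁻¹ = [16/65 63/65 0 0; -63/65 16/65 0 0; 0 0 1 0; 0 0 0 1]
M⁻¹ · (-89/52, -48/13, 6/5)ᵀ = (-4, 3/4, 6/5)ᵀ

p = (-4, 3/4, 6/5)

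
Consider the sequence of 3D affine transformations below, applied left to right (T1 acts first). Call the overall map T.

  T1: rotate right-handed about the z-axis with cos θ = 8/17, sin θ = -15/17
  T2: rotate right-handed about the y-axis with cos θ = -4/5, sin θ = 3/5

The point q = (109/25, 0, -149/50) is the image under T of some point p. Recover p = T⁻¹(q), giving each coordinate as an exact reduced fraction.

T1 = [8/17 15/17 0 0; -15/17 8/17 0 0; 0 0 1 0; 0 0 0 1]
T2·T1 = [-32/85 -12/17 3/5 0; -15/17 8/17 0 0; -24/85 -9/17 -4/5 0; 0 0 0 1]
det M = 1; M⁻¹ = [-32/85 -15/17 -24/85 0; -12/17 8/17 -9/17 0; 3/5 0 -4/5 0; 0 0 0 1]
M⁻¹ · (109/25, 0, -149/50)ᵀ = (-4/5, -3/2, 5)ᵀ

p = (-4/5, -3/2, 5)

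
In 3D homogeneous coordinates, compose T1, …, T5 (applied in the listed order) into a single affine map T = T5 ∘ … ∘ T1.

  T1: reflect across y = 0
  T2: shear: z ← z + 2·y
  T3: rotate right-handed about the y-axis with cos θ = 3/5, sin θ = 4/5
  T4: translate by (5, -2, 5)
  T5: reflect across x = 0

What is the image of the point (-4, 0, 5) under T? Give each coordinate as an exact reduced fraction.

T(p) = (-33/5, -2, 56/5)

T1 reflect across y = 0: (-4, 0, 5) → (-4, 0, 5)
T2 shear: z ← z + 2·y: (-4, 0, 5) → (-4, 0, 5)
T3 rotate right-handed about the y-axis with cos θ = 3/5, sin θ = 4/5: (-4, 0, 5) → (8/5, 0, 31/5)
T4 translate by (5, -2, 5): (8/5, 0, 31/5) → (33/5, -2, 56/5)
T5 reflect across x = 0: (33/5, -2, 56/5) → (-33/5, -2, 56/5)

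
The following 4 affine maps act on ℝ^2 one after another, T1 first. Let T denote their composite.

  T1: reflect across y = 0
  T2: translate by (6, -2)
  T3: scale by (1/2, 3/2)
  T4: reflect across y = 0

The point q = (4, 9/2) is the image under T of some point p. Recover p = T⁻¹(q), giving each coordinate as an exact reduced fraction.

p = (2, 1)

T1 = [1 0 0; 0 -1 0; 0 0 1]
T2·T1 = [1 0 6; 0 -1 -2; 0 0 1]
T3·…·T1 = [1/2 0 3; 0 -3/2 -3; 0 0 1]
T4·…·T1 = [1/2 0 3; 0 3/2 3; 0 0 1]
det M = 3/4; M⁻¹ = [2 0 -6; 0 2/3 -2; 0 0 1]
M⁻¹ · (4, 9/2)ᵀ = (2, 1)ᵀ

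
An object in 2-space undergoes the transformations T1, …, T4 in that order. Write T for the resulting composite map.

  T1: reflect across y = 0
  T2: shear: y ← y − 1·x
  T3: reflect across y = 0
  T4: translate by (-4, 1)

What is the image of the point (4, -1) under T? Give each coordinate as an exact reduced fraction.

T1 reflect across y = 0: (4, -1) → (4, 1)
T2 shear: y ← y − 1·x: (4, 1) → (4, -3)
T3 reflect across y = 0: (4, -3) → (4, 3)
T4 translate by (-4, 1): (4, 3) → (0, 4)

T(p) = (0, 4)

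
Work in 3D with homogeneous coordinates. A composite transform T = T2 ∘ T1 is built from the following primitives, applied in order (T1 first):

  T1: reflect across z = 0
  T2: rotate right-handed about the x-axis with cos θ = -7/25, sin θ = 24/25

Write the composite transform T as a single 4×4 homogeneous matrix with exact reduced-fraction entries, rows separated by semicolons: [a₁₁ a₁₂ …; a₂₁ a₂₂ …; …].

T1 = [1 0 0 0; 0 1 0 0; 0 0 -1 0; 0 0 0 1]
T2·T1 = [1 0 0 0; 0 -7/25 24/25 0; 0 24/25 7/25 0; 0 0 0 1]

T = [1 0 0 0; 0 -7/25 24/25 0; 0 24/25 7/25 0; 0 0 0 1]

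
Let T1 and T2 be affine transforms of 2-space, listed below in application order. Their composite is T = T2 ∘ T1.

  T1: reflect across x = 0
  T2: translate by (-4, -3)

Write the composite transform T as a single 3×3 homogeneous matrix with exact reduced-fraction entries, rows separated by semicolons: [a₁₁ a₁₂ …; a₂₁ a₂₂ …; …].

T = [-1 0 -4; 0 1 -3; 0 0 1]

T1 = [-1 0 0; 0 1 0; 0 0 1]
T2·T1 = [-1 0 -4; 0 1 -3; 0 0 1]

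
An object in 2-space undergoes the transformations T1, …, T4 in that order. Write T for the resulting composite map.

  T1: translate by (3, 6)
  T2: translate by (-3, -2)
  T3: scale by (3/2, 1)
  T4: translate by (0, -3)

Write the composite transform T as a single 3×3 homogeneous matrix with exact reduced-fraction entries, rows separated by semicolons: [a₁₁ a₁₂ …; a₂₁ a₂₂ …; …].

T1 = [1 0 3; 0 1 6; 0 0 1]
T2·T1 = [1 0 0; 0 1 4; 0 0 1]
T3·…·T1 = [3/2 0 0; 0 1 4; 0 0 1]
T4·…·T1 = [3/2 0 0; 0 1 1; 0 0 1]

T = [3/2 0 0; 0 1 1; 0 0 1]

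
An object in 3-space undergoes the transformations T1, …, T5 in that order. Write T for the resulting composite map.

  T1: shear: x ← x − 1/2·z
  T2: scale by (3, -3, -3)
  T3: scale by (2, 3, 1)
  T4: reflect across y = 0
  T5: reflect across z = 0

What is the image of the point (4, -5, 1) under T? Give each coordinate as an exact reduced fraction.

T(p) = (21, -45, 3)

T1 shear: x ← x − 1/2·z: (4, -5, 1) → (7/2, -5, 1)
T2 scale by (3, -3, -3): (7/2, -5, 1) → (21/2, 15, -3)
T3 scale by (2, 3, 1): (21/2, 15, -3) → (21, 45, -3)
T4 reflect across y = 0: (21, 45, -3) → (21, -45, -3)
T5 reflect across z = 0: (21, -45, -3) → (21, -45, 3)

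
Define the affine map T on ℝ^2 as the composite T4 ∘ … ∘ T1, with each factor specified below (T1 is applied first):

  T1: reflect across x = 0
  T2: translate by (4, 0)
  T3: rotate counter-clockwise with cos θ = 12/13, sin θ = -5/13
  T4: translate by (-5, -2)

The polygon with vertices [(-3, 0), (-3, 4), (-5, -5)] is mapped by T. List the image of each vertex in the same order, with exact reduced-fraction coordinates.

image vertices: (19/13, -61/13), (3, -1), (18/13, -131/13)

T1 reflect across x = 0: (-3, 0) → (3, 0); (-3, 4) → (3, 4); (-5, -5) → (5, -5)
T2 translate by (4, 0): (3, 0) → (7, 0); (3, 4) → (7, 4); (5, -5) → (9, -5)
T3 rotate counter-clockwise with cos θ = 12/13, sin θ = -5/13: (7, 0) → (84/13, -35/13); (7, 4) → (8, 1); (9, -5) → (83/13, -105/13)
T4 translate by (-5, -2): (84/13, -35/13) → (19/13, -61/13); (8, 1) → (3, -1); (83/13, -105/13) → (18/13, -131/13)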